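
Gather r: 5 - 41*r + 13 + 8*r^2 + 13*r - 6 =8*r^2 - 28*r + 12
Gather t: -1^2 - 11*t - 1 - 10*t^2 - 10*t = -10*t^2 - 21*t - 2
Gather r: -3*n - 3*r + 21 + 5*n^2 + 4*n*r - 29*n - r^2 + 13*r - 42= 5*n^2 - 32*n - r^2 + r*(4*n + 10) - 21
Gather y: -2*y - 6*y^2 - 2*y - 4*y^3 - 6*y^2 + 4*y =-4*y^3 - 12*y^2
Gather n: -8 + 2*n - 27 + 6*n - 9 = 8*n - 44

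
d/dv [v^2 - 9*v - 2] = 2*v - 9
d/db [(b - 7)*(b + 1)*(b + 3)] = 3*b^2 - 6*b - 25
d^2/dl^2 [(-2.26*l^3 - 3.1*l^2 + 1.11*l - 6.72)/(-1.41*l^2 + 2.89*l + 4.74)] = (3.55271367880045e-14*l^4 + 88.811258*l^3 + 390.224448*l^2 + 95.8492439999999*l + 371.787132)/(2.803221*l^6 - 17.236827*l^5 + 7.058601*l^4 + 91.752587*l^3 - 23.728914*l^2 - 194.794092*l - 106.496424)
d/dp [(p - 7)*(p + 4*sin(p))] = p + (p - 7)*(4*cos(p) + 1) + 4*sin(p)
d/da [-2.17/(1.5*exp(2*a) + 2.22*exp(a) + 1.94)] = (6.51*exp(a) + 4.8174)*exp(a)/(1.5*exp(2*a) + 2.22*exp(a) + 1.94)^2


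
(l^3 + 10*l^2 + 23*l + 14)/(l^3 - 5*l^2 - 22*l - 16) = (l + 7)/(l - 8)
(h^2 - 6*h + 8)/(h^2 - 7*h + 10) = (h - 4)/(h - 5)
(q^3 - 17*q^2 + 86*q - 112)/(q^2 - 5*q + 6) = (q^2 - 15*q + 56)/(q - 3)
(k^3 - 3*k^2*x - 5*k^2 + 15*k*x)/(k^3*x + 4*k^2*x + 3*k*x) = (k^2 - 3*k*x - 5*k + 15*x)/(x*(k^2 + 4*k + 3))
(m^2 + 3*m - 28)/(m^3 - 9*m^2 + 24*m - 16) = (m + 7)/(m^2 - 5*m + 4)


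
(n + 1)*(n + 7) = n^2 + 8*n + 7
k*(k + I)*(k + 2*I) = k^3 + 3*I*k^2 - 2*k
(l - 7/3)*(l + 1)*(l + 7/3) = l^3 + l^2 - 49*l/9 - 49/9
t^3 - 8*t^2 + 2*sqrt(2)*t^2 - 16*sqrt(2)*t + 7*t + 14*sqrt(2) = (t - 7)*(t - 1)*(t + 2*sqrt(2))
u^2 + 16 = (u - 4*I)*(u + 4*I)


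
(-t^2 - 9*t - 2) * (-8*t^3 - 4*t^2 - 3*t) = 8*t^5 + 76*t^4 + 55*t^3 + 35*t^2 + 6*t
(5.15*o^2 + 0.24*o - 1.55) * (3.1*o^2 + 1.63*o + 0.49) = 15.965*o^4 + 9.1385*o^3 - 1.8903*o^2 - 2.4089*o - 0.7595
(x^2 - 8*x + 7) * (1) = x^2 - 8*x + 7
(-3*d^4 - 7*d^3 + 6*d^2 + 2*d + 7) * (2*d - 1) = -6*d^5 - 11*d^4 + 19*d^3 - 2*d^2 + 12*d - 7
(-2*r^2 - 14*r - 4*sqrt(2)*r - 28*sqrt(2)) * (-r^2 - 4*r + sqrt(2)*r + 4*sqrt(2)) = 2*r^4 + 2*sqrt(2)*r^3 + 22*r^3 + 22*sqrt(2)*r^2 + 48*r^2 - 88*r + 56*sqrt(2)*r - 224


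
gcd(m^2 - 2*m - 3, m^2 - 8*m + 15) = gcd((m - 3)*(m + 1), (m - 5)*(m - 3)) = m - 3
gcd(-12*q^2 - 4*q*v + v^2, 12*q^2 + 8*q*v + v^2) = 2*q + v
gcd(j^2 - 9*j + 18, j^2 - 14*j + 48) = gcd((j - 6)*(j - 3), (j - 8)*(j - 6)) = j - 6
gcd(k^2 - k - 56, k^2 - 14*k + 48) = k - 8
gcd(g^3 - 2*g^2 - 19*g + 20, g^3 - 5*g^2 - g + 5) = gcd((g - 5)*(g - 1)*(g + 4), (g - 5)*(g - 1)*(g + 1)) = g^2 - 6*g + 5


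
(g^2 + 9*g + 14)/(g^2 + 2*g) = (g + 7)/g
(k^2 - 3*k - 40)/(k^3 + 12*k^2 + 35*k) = (k - 8)/(k*(k + 7))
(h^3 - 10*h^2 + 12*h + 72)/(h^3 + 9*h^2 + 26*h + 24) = (h^2 - 12*h + 36)/(h^2 + 7*h + 12)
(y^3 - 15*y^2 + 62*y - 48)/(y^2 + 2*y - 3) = (y^2 - 14*y + 48)/(y + 3)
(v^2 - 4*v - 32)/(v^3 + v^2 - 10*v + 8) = (v - 8)/(v^2 - 3*v + 2)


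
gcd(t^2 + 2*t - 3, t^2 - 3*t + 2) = t - 1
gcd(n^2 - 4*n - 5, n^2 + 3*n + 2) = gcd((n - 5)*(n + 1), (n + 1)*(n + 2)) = n + 1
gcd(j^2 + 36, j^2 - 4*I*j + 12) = j - 6*I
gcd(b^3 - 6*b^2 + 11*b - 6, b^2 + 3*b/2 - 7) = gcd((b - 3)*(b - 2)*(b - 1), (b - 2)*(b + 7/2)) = b - 2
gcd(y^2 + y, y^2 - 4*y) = y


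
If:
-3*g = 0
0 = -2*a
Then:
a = 0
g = 0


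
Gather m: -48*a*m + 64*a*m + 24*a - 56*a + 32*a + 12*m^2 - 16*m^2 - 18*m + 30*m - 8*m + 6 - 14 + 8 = -4*m^2 + m*(16*a + 4)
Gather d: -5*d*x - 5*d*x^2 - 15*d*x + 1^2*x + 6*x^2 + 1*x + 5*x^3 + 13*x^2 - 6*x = d*(-5*x^2 - 20*x) + 5*x^3 + 19*x^2 - 4*x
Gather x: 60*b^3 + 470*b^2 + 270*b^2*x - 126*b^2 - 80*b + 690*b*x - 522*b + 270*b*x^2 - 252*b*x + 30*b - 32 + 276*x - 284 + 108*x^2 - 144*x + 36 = 60*b^3 + 344*b^2 - 572*b + x^2*(270*b + 108) + x*(270*b^2 + 438*b + 132) - 280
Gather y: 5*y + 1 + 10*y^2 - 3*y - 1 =10*y^2 + 2*y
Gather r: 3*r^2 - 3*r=3*r^2 - 3*r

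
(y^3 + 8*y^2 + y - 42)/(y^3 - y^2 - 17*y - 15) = (y^2 + 5*y - 14)/(y^2 - 4*y - 5)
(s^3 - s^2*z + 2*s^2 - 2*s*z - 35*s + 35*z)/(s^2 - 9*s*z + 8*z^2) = (-s^2 - 2*s + 35)/(-s + 8*z)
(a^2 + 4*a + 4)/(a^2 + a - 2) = (a + 2)/(a - 1)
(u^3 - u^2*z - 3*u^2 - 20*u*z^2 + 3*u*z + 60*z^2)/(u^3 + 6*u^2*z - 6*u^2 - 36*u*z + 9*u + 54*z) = (u^2 - u*z - 20*z^2)/(u^2 + 6*u*z - 3*u - 18*z)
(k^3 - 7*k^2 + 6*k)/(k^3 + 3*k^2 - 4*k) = (k - 6)/(k + 4)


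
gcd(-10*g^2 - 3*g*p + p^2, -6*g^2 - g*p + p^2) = 2*g + p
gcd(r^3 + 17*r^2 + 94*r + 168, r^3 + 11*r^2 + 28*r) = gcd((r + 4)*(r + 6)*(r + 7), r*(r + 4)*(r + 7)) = r^2 + 11*r + 28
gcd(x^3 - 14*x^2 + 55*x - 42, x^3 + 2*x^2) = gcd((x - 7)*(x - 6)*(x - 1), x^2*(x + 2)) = 1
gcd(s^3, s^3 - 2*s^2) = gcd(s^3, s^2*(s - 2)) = s^2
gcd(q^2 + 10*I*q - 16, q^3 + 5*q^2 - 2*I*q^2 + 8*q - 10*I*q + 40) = q + 2*I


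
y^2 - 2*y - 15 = (y - 5)*(y + 3)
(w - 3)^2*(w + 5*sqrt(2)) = w^3 - 6*w^2 + 5*sqrt(2)*w^2 - 30*sqrt(2)*w + 9*w + 45*sqrt(2)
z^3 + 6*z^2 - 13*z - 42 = (z - 3)*(z + 2)*(z + 7)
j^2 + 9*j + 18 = (j + 3)*(j + 6)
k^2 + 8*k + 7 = (k + 1)*(k + 7)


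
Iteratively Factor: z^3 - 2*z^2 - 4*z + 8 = (z - 2)*(z^2 - 4) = (z - 2)*(z + 2)*(z - 2)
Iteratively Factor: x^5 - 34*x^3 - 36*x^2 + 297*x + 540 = (x - 4)*(x^4 + 4*x^3 - 18*x^2 - 108*x - 135) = (x - 5)*(x - 4)*(x^3 + 9*x^2 + 27*x + 27) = (x - 5)*(x - 4)*(x + 3)*(x^2 + 6*x + 9) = (x - 5)*(x - 4)*(x + 3)^2*(x + 3)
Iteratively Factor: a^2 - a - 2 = (a - 2)*(a + 1)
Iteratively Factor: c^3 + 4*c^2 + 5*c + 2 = (c + 1)*(c^2 + 3*c + 2) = (c + 1)^2*(c + 2)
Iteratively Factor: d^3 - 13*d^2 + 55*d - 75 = (d - 5)*(d^2 - 8*d + 15) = (d - 5)*(d - 3)*(d - 5)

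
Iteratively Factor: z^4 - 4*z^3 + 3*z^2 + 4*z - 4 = (z - 2)*(z^3 - 2*z^2 - z + 2) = (z - 2)*(z - 1)*(z^2 - z - 2) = (z - 2)^2*(z - 1)*(z + 1)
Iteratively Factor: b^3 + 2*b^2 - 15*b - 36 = (b - 4)*(b^2 + 6*b + 9) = (b - 4)*(b + 3)*(b + 3)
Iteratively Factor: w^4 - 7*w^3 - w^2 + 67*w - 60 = (w + 3)*(w^3 - 10*w^2 + 29*w - 20) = (w - 5)*(w + 3)*(w^2 - 5*w + 4) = (w - 5)*(w - 4)*(w + 3)*(w - 1)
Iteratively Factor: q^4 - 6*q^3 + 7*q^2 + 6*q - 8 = (q - 4)*(q^3 - 2*q^2 - q + 2) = (q - 4)*(q - 1)*(q^2 - q - 2) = (q - 4)*(q - 1)*(q + 1)*(q - 2)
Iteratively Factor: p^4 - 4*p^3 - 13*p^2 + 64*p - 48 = (p - 4)*(p^3 - 13*p + 12) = (p - 4)*(p - 1)*(p^2 + p - 12) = (p - 4)*(p - 1)*(p + 4)*(p - 3)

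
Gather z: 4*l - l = 3*l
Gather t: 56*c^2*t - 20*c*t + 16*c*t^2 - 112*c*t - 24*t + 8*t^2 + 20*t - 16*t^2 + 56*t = t^2*(16*c - 8) + t*(56*c^2 - 132*c + 52)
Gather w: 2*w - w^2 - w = -w^2 + w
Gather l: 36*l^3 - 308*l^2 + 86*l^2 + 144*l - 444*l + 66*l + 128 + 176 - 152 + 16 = 36*l^3 - 222*l^2 - 234*l + 168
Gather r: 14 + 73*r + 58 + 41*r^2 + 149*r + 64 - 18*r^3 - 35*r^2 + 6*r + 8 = -18*r^3 + 6*r^2 + 228*r + 144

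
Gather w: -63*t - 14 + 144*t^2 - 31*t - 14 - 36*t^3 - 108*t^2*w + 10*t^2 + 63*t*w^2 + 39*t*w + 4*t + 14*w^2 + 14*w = -36*t^3 + 154*t^2 - 90*t + w^2*(63*t + 14) + w*(-108*t^2 + 39*t + 14) - 28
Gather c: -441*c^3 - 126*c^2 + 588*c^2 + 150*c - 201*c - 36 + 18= -441*c^3 + 462*c^2 - 51*c - 18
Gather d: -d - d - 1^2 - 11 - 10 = -2*d - 22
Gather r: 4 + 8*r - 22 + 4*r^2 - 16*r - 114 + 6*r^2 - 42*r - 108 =10*r^2 - 50*r - 240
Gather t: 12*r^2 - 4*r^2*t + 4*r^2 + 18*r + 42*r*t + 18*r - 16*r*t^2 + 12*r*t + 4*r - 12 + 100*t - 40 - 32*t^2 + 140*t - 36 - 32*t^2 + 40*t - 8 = 16*r^2 + 40*r + t^2*(-16*r - 64) + t*(-4*r^2 + 54*r + 280) - 96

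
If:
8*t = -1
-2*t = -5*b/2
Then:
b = -1/10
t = -1/8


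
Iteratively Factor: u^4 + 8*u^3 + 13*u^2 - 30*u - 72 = (u + 3)*(u^3 + 5*u^2 - 2*u - 24) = (u + 3)^2*(u^2 + 2*u - 8) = (u - 2)*(u + 3)^2*(u + 4)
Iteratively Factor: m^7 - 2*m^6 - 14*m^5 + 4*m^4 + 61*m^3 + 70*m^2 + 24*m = (m - 4)*(m^6 + 2*m^5 - 6*m^4 - 20*m^3 - 19*m^2 - 6*m) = (m - 4)*(m - 3)*(m^5 + 5*m^4 + 9*m^3 + 7*m^2 + 2*m) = (m - 4)*(m - 3)*(m + 1)*(m^4 + 4*m^3 + 5*m^2 + 2*m) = (m - 4)*(m - 3)*(m + 1)*(m + 2)*(m^3 + 2*m^2 + m) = (m - 4)*(m - 3)*(m + 1)^2*(m + 2)*(m^2 + m) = m*(m - 4)*(m - 3)*(m + 1)^2*(m + 2)*(m + 1)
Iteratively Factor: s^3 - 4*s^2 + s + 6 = (s - 2)*(s^2 - 2*s - 3) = (s - 2)*(s + 1)*(s - 3)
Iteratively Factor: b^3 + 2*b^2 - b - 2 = (b + 2)*(b^2 - 1) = (b + 1)*(b + 2)*(b - 1)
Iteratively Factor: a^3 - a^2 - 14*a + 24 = (a - 2)*(a^2 + a - 12) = (a - 2)*(a + 4)*(a - 3)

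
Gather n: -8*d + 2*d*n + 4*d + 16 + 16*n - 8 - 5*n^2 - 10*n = -4*d - 5*n^2 + n*(2*d + 6) + 8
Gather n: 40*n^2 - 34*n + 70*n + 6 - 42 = 40*n^2 + 36*n - 36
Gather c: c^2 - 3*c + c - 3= c^2 - 2*c - 3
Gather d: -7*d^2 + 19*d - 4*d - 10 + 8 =-7*d^2 + 15*d - 2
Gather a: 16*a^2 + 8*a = 16*a^2 + 8*a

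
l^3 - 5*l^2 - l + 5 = (l - 5)*(l - 1)*(l + 1)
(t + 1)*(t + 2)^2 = t^3 + 5*t^2 + 8*t + 4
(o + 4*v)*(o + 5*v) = o^2 + 9*o*v + 20*v^2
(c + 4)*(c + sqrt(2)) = c^2 + sqrt(2)*c + 4*c + 4*sqrt(2)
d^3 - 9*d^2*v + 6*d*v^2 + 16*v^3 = (d - 8*v)*(d - 2*v)*(d + v)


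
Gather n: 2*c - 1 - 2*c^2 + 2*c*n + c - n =-2*c^2 + 3*c + n*(2*c - 1) - 1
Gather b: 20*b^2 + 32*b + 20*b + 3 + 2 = 20*b^2 + 52*b + 5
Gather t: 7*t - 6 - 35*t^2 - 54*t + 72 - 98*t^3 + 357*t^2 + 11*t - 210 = -98*t^3 + 322*t^2 - 36*t - 144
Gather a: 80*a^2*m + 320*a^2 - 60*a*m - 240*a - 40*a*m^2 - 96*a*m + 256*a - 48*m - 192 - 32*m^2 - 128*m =a^2*(80*m + 320) + a*(-40*m^2 - 156*m + 16) - 32*m^2 - 176*m - 192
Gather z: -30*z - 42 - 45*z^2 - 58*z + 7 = -45*z^2 - 88*z - 35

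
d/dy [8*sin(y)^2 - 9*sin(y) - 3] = (16*sin(y) - 9)*cos(y)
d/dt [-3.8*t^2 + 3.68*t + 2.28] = 3.68 - 7.6*t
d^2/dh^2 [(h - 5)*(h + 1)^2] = 6*h - 6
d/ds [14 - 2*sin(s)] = -2*cos(s)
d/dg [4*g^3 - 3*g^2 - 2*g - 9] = 12*g^2 - 6*g - 2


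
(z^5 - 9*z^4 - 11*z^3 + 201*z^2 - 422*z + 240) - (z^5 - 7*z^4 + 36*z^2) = -2*z^4 - 11*z^3 + 165*z^2 - 422*z + 240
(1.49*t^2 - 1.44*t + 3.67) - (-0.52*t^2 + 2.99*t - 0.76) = 2.01*t^2 - 4.43*t + 4.43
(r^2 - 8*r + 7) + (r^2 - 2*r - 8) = 2*r^2 - 10*r - 1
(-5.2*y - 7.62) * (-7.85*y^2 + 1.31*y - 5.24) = 40.82*y^3 + 53.005*y^2 + 17.2658*y + 39.9288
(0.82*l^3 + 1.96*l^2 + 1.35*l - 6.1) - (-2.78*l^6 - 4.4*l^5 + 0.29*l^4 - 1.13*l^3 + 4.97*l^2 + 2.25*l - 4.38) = 2.78*l^6 + 4.4*l^5 - 0.29*l^4 + 1.95*l^3 - 3.01*l^2 - 0.9*l - 1.72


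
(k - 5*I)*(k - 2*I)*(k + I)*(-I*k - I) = -I*k^4 - 6*k^3 - I*k^3 - 6*k^2 + 3*I*k^2 - 10*k + 3*I*k - 10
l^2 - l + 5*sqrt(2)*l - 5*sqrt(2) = (l - 1)*(l + 5*sqrt(2))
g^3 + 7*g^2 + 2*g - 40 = (g - 2)*(g + 4)*(g + 5)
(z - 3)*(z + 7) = z^2 + 4*z - 21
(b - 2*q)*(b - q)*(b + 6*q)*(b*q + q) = b^4*q + 3*b^3*q^2 + b^3*q - 16*b^2*q^3 + 3*b^2*q^2 + 12*b*q^4 - 16*b*q^3 + 12*q^4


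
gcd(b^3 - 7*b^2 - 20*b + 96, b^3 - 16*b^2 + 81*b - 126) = b - 3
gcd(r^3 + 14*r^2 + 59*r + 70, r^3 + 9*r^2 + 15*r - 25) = r + 5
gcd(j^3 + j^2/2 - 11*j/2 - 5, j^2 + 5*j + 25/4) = 1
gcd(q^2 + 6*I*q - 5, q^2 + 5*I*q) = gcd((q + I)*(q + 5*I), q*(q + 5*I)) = q + 5*I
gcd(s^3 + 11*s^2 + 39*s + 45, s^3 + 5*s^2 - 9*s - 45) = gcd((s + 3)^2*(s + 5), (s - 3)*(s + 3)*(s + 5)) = s^2 + 8*s + 15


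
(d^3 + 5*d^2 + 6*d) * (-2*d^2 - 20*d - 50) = -2*d^5 - 30*d^4 - 162*d^3 - 370*d^2 - 300*d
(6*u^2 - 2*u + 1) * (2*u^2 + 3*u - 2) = 12*u^4 + 14*u^3 - 16*u^2 + 7*u - 2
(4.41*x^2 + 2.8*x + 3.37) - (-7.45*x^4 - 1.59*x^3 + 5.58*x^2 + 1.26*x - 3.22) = 7.45*x^4 + 1.59*x^3 - 1.17*x^2 + 1.54*x + 6.59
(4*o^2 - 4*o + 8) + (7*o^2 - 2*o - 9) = 11*o^2 - 6*o - 1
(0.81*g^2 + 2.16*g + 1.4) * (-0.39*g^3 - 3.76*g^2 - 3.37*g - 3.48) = -0.3159*g^5 - 3.888*g^4 - 11.3973*g^3 - 15.362*g^2 - 12.2348*g - 4.872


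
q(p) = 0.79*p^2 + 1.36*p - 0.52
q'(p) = 1.58*p + 1.36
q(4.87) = 24.84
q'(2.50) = 5.31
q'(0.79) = 2.61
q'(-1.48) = -0.98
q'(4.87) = 9.05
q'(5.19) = 9.56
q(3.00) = 10.67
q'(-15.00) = -22.34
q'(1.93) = 4.41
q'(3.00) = 6.10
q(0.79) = 1.05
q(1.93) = 5.05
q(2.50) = 7.82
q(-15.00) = 156.83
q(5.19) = 27.82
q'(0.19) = 1.66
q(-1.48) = -0.80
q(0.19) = -0.23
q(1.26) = 2.45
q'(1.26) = 3.35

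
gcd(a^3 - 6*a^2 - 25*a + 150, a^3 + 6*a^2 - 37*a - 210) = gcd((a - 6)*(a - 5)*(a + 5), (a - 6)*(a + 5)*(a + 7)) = a^2 - a - 30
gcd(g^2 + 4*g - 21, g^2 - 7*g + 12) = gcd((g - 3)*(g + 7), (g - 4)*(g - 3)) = g - 3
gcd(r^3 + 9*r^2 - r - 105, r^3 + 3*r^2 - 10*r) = r + 5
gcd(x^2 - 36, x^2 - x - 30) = x - 6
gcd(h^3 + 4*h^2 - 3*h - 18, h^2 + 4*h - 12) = h - 2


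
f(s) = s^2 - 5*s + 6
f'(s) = 2*s - 5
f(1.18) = 1.49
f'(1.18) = -2.64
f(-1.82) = 18.41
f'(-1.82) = -8.64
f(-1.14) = 13.00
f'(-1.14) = -7.28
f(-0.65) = 9.67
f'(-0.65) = -6.30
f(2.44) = -0.25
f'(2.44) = -0.12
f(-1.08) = 12.57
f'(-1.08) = -7.16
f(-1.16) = 13.15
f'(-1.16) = -7.32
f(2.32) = -0.22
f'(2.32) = -0.36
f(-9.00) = 132.00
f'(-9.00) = -23.00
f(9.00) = 42.00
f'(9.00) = 13.00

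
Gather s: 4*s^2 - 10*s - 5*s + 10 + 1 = 4*s^2 - 15*s + 11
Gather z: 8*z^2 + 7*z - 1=8*z^2 + 7*z - 1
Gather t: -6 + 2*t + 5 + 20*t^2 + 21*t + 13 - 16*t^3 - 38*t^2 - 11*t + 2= -16*t^3 - 18*t^2 + 12*t + 14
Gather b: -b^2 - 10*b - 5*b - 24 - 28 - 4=-b^2 - 15*b - 56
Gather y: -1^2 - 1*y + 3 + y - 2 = 0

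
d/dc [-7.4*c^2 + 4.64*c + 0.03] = 4.64 - 14.8*c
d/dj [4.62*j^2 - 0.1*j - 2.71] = 9.24*j - 0.1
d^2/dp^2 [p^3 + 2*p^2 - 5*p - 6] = 6*p + 4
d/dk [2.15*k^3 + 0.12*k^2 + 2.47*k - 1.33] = 6.45*k^2 + 0.24*k + 2.47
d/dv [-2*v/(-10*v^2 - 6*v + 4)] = (5*v^2 - v*(10*v + 3) + 3*v - 2)/(5*v^2 + 3*v - 2)^2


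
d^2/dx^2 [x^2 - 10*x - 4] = 2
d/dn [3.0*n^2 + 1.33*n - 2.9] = 6.0*n + 1.33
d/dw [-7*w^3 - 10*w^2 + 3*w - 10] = -21*w^2 - 20*w + 3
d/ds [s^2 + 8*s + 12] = 2*s + 8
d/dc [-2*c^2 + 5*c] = 5 - 4*c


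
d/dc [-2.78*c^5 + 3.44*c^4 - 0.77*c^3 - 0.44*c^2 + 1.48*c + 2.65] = -13.9*c^4 + 13.76*c^3 - 2.31*c^2 - 0.88*c + 1.48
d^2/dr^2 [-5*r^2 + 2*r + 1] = -10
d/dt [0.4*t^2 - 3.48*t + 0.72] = 0.8*t - 3.48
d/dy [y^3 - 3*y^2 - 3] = 3*y*(y - 2)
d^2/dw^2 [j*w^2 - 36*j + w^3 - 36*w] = 2*j + 6*w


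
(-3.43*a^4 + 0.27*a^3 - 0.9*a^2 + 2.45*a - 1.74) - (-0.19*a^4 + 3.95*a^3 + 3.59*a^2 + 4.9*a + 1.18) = -3.24*a^4 - 3.68*a^3 - 4.49*a^2 - 2.45*a - 2.92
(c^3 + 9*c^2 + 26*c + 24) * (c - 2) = c^4 + 7*c^3 + 8*c^2 - 28*c - 48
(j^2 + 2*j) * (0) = 0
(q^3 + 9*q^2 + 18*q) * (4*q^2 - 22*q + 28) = 4*q^5 + 14*q^4 - 98*q^3 - 144*q^2 + 504*q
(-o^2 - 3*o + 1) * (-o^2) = o^4 + 3*o^3 - o^2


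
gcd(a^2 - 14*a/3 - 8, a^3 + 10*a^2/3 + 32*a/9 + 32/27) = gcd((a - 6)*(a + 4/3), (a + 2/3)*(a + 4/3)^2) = a + 4/3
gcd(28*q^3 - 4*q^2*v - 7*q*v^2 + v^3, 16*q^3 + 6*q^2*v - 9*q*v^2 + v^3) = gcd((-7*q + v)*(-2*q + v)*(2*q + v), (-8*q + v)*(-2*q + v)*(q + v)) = 2*q - v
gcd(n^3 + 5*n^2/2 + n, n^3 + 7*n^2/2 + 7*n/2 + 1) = n^2 + 5*n/2 + 1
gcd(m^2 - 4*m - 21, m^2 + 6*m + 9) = m + 3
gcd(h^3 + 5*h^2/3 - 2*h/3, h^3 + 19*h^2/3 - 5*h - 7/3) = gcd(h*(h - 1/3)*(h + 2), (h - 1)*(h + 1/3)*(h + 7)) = 1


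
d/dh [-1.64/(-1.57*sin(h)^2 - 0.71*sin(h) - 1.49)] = -(5.1496*sin(h) + 1.1644)*cos(h)/(1.57*sin(h)^2 + 0.71*sin(h) + 1.49)^2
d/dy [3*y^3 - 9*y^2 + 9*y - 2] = 9*y^2 - 18*y + 9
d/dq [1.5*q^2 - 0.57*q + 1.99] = 3.0*q - 0.57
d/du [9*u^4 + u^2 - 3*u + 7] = 36*u^3 + 2*u - 3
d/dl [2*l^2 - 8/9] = 4*l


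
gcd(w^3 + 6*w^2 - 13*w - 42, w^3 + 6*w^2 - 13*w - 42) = w^3 + 6*w^2 - 13*w - 42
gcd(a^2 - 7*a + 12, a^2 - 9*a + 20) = a - 4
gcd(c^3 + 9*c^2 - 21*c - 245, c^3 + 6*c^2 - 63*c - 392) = c^2 + 14*c + 49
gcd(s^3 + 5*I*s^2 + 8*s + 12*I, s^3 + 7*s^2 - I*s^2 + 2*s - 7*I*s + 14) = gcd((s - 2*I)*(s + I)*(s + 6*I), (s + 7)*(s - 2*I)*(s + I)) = s^2 - I*s + 2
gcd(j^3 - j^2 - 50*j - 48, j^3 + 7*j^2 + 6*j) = j^2 + 7*j + 6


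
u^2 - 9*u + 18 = (u - 6)*(u - 3)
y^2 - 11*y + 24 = (y - 8)*(y - 3)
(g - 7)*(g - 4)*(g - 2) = g^3 - 13*g^2 + 50*g - 56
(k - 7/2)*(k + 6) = k^2 + 5*k/2 - 21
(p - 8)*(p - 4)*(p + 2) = p^3 - 10*p^2 + 8*p + 64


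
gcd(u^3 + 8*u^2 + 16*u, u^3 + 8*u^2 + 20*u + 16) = u + 4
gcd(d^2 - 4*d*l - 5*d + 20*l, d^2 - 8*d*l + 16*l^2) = d - 4*l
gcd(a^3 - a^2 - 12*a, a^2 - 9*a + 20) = a - 4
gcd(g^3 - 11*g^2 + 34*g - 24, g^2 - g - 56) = 1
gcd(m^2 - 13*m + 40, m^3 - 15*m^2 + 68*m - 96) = m - 8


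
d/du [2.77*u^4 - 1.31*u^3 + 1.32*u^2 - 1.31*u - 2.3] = 11.08*u^3 - 3.93*u^2 + 2.64*u - 1.31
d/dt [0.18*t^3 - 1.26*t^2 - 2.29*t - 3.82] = 0.54*t^2 - 2.52*t - 2.29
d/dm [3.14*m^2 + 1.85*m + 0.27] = 6.28*m + 1.85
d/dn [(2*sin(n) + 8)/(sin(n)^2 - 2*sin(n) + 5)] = 2*(-8*sin(n) + cos(n)^2 + 12)*cos(n)/(sin(n)^2 - 2*sin(n) + 5)^2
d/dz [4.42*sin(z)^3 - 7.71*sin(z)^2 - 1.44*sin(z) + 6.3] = (13.26*sin(z)^2 - 15.42*sin(z) - 1.44)*cos(z)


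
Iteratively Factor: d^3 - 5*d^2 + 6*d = (d - 3)*(d^2 - 2*d) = d*(d - 3)*(d - 2)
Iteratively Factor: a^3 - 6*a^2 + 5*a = (a - 1)*(a^2 - 5*a) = a*(a - 1)*(a - 5)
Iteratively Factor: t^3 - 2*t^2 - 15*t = (t)*(t^2 - 2*t - 15) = t*(t + 3)*(t - 5)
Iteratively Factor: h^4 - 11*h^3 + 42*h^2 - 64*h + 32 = (h - 4)*(h^3 - 7*h^2 + 14*h - 8) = (h - 4)*(h - 2)*(h^2 - 5*h + 4) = (h - 4)*(h - 2)*(h - 1)*(h - 4)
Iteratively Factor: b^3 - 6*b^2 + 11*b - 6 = (b - 2)*(b^2 - 4*b + 3) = (b - 2)*(b - 1)*(b - 3)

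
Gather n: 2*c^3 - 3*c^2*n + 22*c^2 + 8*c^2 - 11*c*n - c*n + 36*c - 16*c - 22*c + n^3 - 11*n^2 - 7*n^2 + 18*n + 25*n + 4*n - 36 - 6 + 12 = 2*c^3 + 30*c^2 - 2*c + n^3 - 18*n^2 + n*(-3*c^2 - 12*c + 47) - 30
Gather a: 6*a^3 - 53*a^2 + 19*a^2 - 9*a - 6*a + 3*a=6*a^3 - 34*a^2 - 12*a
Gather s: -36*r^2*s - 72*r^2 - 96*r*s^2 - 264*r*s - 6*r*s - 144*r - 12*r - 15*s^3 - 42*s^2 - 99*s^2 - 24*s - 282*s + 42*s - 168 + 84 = -72*r^2 - 156*r - 15*s^3 + s^2*(-96*r - 141) + s*(-36*r^2 - 270*r - 264) - 84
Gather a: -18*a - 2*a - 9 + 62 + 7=60 - 20*a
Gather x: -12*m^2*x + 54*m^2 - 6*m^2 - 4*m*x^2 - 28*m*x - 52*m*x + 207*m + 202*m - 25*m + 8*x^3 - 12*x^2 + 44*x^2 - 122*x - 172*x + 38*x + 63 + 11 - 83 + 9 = 48*m^2 + 384*m + 8*x^3 + x^2*(32 - 4*m) + x*(-12*m^2 - 80*m - 256)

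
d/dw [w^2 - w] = 2*w - 1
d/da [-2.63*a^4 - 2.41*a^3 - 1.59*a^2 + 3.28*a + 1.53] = -10.52*a^3 - 7.23*a^2 - 3.18*a + 3.28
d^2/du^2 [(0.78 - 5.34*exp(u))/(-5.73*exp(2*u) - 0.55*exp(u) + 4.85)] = (175.327686*exp(4*u) - 119.267658*exp(3*u) + 883.03311*exp(2*u) - 72.69786*exp(u) + 123.5295)*exp(u)/(188.132517*exp(6*u) + 54.174285*exp(5*u) - 472.51872*exp(4*u) - 91.542275*exp(3*u) + 399.9504*exp(2*u) + 38.812125*exp(u) - 114.084125)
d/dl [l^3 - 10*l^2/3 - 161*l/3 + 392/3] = 3*l^2 - 20*l/3 - 161/3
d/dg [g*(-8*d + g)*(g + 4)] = -16*d*g - 32*d + 3*g^2 + 8*g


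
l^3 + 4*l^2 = l^2*(l + 4)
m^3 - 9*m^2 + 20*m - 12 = (m - 6)*(m - 2)*(m - 1)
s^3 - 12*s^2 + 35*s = s*(s - 7)*(s - 5)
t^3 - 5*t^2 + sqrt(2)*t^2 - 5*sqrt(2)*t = t*(t - 5)*(t + sqrt(2))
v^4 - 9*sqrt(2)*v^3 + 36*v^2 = v^2*(v - 6*sqrt(2))*(v - 3*sqrt(2))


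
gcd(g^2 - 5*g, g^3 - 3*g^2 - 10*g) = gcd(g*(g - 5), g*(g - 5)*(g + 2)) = g^2 - 5*g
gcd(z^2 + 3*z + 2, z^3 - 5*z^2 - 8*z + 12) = z + 2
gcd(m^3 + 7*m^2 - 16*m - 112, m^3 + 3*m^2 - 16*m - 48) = m^2 - 16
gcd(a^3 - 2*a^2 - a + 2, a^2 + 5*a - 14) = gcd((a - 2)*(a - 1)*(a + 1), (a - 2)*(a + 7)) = a - 2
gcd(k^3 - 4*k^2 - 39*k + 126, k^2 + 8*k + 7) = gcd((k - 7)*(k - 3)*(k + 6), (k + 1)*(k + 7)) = 1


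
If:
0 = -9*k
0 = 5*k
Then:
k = 0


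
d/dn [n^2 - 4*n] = 2*n - 4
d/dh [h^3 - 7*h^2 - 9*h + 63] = 3*h^2 - 14*h - 9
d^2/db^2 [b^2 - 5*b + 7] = 2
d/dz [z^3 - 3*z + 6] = 3*z^2 - 3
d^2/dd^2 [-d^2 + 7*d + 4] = -2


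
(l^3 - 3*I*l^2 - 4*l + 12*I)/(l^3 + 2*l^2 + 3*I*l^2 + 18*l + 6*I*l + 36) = (l - 2)/(l + 6*I)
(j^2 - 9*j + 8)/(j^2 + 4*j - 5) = (j - 8)/(j + 5)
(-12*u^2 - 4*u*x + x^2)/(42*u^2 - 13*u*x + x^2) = (2*u + x)/(-7*u + x)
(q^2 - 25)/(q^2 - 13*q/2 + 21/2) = 2*(q^2 - 25)/(2*q^2 - 13*q + 21)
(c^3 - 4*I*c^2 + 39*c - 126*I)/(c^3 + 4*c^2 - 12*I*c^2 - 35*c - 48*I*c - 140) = (c^2 + 3*I*c + 18)/(c^2 + c*(4 - 5*I) - 20*I)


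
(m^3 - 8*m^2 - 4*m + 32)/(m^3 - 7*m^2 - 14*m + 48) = (m + 2)/(m + 3)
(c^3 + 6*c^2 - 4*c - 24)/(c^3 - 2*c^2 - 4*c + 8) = (c + 6)/(c - 2)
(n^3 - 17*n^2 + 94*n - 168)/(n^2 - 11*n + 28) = n - 6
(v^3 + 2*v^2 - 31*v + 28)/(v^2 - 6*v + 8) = (v^2 + 6*v - 7)/(v - 2)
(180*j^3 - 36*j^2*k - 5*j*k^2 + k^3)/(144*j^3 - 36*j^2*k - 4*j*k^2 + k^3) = (5*j - k)/(4*j - k)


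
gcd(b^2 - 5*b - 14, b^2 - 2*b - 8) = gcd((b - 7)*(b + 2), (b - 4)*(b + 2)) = b + 2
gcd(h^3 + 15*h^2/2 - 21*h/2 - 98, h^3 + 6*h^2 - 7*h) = h + 7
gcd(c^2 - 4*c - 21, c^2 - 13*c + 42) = c - 7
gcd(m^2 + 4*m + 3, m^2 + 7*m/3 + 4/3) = m + 1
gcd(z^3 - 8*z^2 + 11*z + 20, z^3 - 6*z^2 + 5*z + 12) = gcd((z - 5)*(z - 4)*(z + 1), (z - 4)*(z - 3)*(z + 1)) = z^2 - 3*z - 4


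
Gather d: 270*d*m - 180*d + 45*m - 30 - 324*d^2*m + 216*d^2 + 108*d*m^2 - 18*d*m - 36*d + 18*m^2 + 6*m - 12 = d^2*(216 - 324*m) + d*(108*m^2 + 252*m - 216) + 18*m^2 + 51*m - 42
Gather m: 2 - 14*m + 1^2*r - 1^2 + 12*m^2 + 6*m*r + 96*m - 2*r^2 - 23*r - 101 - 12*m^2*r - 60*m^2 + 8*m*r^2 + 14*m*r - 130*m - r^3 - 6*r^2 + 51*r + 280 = m^2*(-12*r - 48) + m*(8*r^2 + 20*r - 48) - r^3 - 8*r^2 + 29*r + 180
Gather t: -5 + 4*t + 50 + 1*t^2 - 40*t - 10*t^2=-9*t^2 - 36*t + 45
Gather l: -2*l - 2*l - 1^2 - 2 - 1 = -4*l - 4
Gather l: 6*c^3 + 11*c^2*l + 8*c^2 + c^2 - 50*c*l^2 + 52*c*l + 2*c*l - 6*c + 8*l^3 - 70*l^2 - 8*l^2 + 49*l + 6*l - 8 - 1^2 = 6*c^3 + 9*c^2 - 6*c + 8*l^3 + l^2*(-50*c - 78) + l*(11*c^2 + 54*c + 55) - 9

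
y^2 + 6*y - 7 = (y - 1)*(y + 7)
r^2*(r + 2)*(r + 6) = r^4 + 8*r^3 + 12*r^2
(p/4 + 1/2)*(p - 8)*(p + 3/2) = p^3/4 - 9*p^2/8 - 25*p/4 - 6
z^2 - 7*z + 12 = (z - 4)*(z - 3)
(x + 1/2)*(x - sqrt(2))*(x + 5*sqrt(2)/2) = x^3 + x^2/2 + 3*sqrt(2)*x^2/2 - 5*x + 3*sqrt(2)*x/4 - 5/2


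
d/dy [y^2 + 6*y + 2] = 2*y + 6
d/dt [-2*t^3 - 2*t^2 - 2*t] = -6*t^2 - 4*t - 2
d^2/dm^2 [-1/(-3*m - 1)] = 18/(3*m + 1)^3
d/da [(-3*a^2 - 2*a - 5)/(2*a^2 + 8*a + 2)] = (-5*a^2 + 2*a + 9)/(a^4 + 8*a^3 + 18*a^2 + 8*a + 1)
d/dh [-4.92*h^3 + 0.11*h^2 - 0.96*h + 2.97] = -14.76*h^2 + 0.22*h - 0.96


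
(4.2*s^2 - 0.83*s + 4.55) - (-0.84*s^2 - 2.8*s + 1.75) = 5.04*s^2 + 1.97*s + 2.8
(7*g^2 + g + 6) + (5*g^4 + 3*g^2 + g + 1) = 5*g^4 + 10*g^2 + 2*g + 7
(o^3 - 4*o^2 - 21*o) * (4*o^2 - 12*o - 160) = 4*o^5 - 28*o^4 - 196*o^3 + 892*o^2 + 3360*o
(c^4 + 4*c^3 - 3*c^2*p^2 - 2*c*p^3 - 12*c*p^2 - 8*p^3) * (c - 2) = c^5 + 2*c^4 - 3*c^3*p^2 - 8*c^3 - 2*c^2*p^3 - 6*c^2*p^2 - 4*c*p^3 + 24*c*p^2 + 16*p^3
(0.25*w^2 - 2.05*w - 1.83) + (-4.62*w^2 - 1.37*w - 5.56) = -4.37*w^2 - 3.42*w - 7.39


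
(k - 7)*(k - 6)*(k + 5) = k^3 - 8*k^2 - 23*k + 210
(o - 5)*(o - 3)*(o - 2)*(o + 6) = o^4 - 4*o^3 - 29*o^2 + 156*o - 180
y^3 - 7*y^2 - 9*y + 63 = (y - 7)*(y - 3)*(y + 3)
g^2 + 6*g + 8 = (g + 2)*(g + 4)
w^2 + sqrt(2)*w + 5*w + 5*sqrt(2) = (w + 5)*(w + sqrt(2))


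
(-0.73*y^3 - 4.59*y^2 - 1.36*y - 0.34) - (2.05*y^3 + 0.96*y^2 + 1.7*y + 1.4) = -2.78*y^3 - 5.55*y^2 - 3.06*y - 1.74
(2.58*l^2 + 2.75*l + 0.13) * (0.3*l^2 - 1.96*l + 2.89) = 0.774*l^4 - 4.2318*l^3 + 2.1052*l^2 + 7.6927*l + 0.3757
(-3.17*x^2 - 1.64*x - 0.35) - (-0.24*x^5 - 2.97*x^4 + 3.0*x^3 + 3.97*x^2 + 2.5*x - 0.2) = 0.24*x^5 + 2.97*x^4 - 3.0*x^3 - 7.14*x^2 - 4.14*x - 0.15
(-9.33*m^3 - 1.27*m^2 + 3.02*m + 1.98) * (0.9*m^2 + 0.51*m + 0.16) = -8.397*m^5 - 5.9013*m^4 + 0.5775*m^3 + 3.119*m^2 + 1.493*m + 0.3168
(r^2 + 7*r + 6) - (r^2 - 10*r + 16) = 17*r - 10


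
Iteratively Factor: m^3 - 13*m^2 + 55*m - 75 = (m - 3)*(m^2 - 10*m + 25) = (m - 5)*(m - 3)*(m - 5)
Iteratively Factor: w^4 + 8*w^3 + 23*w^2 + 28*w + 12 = (w + 2)*(w^3 + 6*w^2 + 11*w + 6) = (w + 2)^2*(w^2 + 4*w + 3) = (w + 2)^2*(w + 3)*(w + 1)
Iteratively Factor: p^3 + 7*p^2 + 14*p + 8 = (p + 1)*(p^2 + 6*p + 8) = (p + 1)*(p + 2)*(p + 4)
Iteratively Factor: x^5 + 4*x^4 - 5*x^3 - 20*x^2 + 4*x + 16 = (x - 1)*(x^4 + 5*x^3 - 20*x - 16) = (x - 1)*(x + 1)*(x^3 + 4*x^2 - 4*x - 16) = (x - 1)*(x + 1)*(x + 2)*(x^2 + 2*x - 8) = (x - 1)*(x + 1)*(x + 2)*(x + 4)*(x - 2)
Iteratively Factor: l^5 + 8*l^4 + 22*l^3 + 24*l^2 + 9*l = (l + 1)*(l^4 + 7*l^3 + 15*l^2 + 9*l) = (l + 1)*(l + 3)*(l^3 + 4*l^2 + 3*l) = (l + 1)*(l + 3)^2*(l^2 + l) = l*(l + 1)*(l + 3)^2*(l + 1)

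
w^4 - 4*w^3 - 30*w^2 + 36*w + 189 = (w - 7)*(w - 3)*(w + 3)^2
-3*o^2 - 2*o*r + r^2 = (-3*o + r)*(o + r)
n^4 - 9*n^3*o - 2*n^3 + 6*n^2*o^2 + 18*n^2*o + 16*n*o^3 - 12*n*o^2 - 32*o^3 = (n - 2)*(n - 8*o)*(n - 2*o)*(n + o)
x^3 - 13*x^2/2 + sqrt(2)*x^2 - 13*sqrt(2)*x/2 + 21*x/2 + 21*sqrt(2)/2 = (x - 7/2)*(x - 3)*(x + sqrt(2))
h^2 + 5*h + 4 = (h + 1)*(h + 4)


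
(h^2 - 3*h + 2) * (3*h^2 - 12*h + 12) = 3*h^4 - 21*h^3 + 54*h^2 - 60*h + 24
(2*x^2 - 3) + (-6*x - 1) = 2*x^2 - 6*x - 4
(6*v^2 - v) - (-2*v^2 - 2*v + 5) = 8*v^2 + v - 5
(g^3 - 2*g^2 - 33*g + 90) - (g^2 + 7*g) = g^3 - 3*g^2 - 40*g + 90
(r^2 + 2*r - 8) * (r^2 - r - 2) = r^4 + r^3 - 12*r^2 + 4*r + 16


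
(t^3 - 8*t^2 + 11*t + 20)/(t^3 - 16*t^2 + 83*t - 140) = (t + 1)/(t - 7)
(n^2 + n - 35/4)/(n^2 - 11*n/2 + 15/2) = (n + 7/2)/(n - 3)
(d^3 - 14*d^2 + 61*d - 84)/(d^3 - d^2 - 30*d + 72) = (d - 7)/(d + 6)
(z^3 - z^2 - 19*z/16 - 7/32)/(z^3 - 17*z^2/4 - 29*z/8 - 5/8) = (z - 7/4)/(z - 5)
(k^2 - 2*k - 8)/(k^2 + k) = (k^2 - 2*k - 8)/(k*(k + 1))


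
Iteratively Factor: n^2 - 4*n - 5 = (n - 5)*(n + 1)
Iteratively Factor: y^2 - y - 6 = (y - 3)*(y + 2)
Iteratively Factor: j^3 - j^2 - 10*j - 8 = (j - 4)*(j^2 + 3*j + 2) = (j - 4)*(j + 2)*(j + 1)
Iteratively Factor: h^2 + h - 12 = (h + 4)*(h - 3)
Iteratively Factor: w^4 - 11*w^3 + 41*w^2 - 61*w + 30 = (w - 3)*(w^3 - 8*w^2 + 17*w - 10) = (w - 5)*(w - 3)*(w^2 - 3*w + 2) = (w - 5)*(w - 3)*(w - 1)*(w - 2)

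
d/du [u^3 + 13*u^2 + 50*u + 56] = 3*u^2 + 26*u + 50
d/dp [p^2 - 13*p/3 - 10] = 2*p - 13/3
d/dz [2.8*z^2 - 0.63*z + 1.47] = 5.6*z - 0.63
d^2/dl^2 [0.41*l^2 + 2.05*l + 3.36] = 0.820000000000000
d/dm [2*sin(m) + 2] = 2*cos(m)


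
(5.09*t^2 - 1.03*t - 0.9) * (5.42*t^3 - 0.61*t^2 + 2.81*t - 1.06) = 27.5878*t^5 - 8.6875*t^4 + 10.0532*t^3 - 7.7407*t^2 - 1.4372*t + 0.954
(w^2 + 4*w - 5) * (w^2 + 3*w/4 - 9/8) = w^4 + 19*w^3/4 - 25*w^2/8 - 33*w/4 + 45/8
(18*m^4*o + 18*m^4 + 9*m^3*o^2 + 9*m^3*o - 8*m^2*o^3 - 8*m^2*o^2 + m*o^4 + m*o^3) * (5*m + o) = 90*m^5*o + 90*m^5 + 63*m^4*o^2 + 63*m^4*o - 31*m^3*o^3 - 31*m^3*o^2 - 3*m^2*o^4 - 3*m^2*o^3 + m*o^5 + m*o^4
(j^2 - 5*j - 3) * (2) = 2*j^2 - 10*j - 6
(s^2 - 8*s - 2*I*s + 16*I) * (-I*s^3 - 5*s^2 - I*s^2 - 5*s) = -I*s^5 - 7*s^4 + 7*I*s^4 + 49*s^3 + 18*I*s^3 + 56*s^2 - 70*I*s^2 - 80*I*s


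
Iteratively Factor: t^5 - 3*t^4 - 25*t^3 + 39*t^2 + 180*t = (t + 3)*(t^4 - 6*t^3 - 7*t^2 + 60*t) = (t - 4)*(t + 3)*(t^3 - 2*t^2 - 15*t) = t*(t - 4)*(t + 3)*(t^2 - 2*t - 15) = t*(t - 5)*(t - 4)*(t + 3)*(t + 3)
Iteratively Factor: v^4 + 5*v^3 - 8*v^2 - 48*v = (v)*(v^3 + 5*v^2 - 8*v - 48) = v*(v + 4)*(v^2 + v - 12) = v*(v - 3)*(v + 4)*(v + 4)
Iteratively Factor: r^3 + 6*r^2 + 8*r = (r + 4)*(r^2 + 2*r) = (r + 2)*(r + 4)*(r)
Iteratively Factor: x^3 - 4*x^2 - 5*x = (x + 1)*(x^2 - 5*x) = (x - 5)*(x + 1)*(x)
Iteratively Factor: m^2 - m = (m)*(m - 1)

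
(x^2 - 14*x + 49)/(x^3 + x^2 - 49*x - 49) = (x - 7)/(x^2 + 8*x + 7)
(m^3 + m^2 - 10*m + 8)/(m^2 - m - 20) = (m^2 - 3*m + 2)/(m - 5)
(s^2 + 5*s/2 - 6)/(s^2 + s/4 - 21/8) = 4*(s + 4)/(4*s + 7)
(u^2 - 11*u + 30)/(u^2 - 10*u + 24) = (u - 5)/(u - 4)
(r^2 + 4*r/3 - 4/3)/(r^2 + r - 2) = (r - 2/3)/(r - 1)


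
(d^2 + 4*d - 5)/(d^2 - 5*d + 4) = (d + 5)/(d - 4)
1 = 1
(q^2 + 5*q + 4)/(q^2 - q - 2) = (q + 4)/(q - 2)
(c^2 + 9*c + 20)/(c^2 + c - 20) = (c + 4)/(c - 4)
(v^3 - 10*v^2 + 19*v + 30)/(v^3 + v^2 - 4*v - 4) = (v^2 - 11*v + 30)/(v^2 - 4)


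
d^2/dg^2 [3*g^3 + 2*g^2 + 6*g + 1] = 18*g + 4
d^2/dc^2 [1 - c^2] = -2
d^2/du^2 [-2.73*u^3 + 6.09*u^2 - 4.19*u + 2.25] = 12.18 - 16.38*u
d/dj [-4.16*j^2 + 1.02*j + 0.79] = 1.02 - 8.32*j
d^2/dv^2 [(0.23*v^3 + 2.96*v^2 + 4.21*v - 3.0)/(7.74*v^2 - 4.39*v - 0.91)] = (1.4210854715202e-14*v^5 - 2.27373675443232e-13*v^4 + 717.680434*v^3 - 947.733054*v^2 + 790.673862*v - 186.627706)/(463.684824*v^6 - 788.983092*v^5 + 283.950414*v^4 + 100.918637*v^3 - 33.384351*v^2 - 10.906077*v - 0.753571)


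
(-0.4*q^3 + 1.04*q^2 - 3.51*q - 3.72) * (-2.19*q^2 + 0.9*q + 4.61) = 0.876*q^5 - 2.6376*q^4 + 6.7789*q^3 + 9.7822*q^2 - 19.5291*q - 17.1492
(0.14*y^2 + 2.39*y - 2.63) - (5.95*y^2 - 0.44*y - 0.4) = -5.81*y^2 + 2.83*y - 2.23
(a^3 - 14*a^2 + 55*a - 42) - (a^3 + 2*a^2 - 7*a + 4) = -16*a^2 + 62*a - 46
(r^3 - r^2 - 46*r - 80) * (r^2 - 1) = r^5 - r^4 - 47*r^3 - 79*r^2 + 46*r + 80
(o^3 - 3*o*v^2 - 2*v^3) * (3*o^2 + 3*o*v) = 3*o^5 + 3*o^4*v - 9*o^3*v^2 - 15*o^2*v^3 - 6*o*v^4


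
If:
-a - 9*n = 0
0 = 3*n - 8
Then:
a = -24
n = 8/3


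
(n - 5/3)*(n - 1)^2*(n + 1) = n^4 - 8*n^3/3 + 2*n^2/3 + 8*n/3 - 5/3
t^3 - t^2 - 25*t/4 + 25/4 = (t - 5/2)*(t - 1)*(t + 5/2)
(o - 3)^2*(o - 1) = o^3 - 7*o^2 + 15*o - 9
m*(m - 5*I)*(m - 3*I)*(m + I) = m^4 - 7*I*m^3 - 7*m^2 - 15*I*m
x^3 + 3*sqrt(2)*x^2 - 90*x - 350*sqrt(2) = (x - 7*sqrt(2))*(x + 5*sqrt(2))^2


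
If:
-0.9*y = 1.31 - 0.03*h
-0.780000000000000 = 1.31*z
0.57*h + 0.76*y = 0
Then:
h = 1.86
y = -1.39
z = -0.60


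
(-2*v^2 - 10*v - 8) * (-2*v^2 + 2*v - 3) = 4*v^4 + 16*v^3 + 2*v^2 + 14*v + 24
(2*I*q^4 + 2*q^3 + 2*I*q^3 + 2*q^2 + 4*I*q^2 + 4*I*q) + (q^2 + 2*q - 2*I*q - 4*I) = 2*I*q^4 + 2*q^3 + 2*I*q^3 + 3*q^2 + 4*I*q^2 + 2*q + 2*I*q - 4*I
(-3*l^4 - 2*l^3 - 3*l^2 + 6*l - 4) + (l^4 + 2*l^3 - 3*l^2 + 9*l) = -2*l^4 - 6*l^2 + 15*l - 4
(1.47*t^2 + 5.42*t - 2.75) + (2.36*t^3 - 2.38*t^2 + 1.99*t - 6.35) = 2.36*t^3 - 0.91*t^2 + 7.41*t - 9.1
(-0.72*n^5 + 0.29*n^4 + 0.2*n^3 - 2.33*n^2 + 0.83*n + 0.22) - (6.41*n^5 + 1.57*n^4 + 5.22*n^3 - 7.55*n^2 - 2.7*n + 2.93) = -7.13*n^5 - 1.28*n^4 - 5.02*n^3 + 5.22*n^2 + 3.53*n - 2.71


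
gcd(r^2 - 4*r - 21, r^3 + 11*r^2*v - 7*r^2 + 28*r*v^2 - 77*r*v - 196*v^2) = r - 7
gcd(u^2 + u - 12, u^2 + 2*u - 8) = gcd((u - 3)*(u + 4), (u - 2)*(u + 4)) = u + 4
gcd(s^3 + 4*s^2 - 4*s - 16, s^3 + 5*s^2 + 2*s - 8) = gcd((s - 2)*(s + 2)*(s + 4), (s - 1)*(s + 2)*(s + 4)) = s^2 + 6*s + 8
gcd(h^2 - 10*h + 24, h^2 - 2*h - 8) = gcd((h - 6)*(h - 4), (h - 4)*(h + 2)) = h - 4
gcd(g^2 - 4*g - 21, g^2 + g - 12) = 1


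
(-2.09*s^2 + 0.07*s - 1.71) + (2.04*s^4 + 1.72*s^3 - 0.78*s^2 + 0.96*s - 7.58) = 2.04*s^4 + 1.72*s^3 - 2.87*s^2 + 1.03*s - 9.29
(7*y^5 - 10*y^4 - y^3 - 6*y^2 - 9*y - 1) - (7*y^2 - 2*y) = 7*y^5 - 10*y^4 - y^3 - 13*y^2 - 7*y - 1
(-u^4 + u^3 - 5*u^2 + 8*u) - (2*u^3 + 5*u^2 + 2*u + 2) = -u^4 - u^3 - 10*u^2 + 6*u - 2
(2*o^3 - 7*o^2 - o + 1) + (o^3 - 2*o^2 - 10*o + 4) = 3*o^3 - 9*o^2 - 11*o + 5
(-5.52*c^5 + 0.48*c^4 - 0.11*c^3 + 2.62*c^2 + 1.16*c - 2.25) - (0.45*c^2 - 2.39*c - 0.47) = -5.52*c^5 + 0.48*c^4 - 0.11*c^3 + 2.17*c^2 + 3.55*c - 1.78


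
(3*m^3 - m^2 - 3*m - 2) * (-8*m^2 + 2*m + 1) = -24*m^5 + 14*m^4 + 25*m^3 + 9*m^2 - 7*m - 2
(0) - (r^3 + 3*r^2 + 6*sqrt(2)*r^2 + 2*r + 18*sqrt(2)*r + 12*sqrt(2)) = -r^3 - 6*sqrt(2)*r^2 - 3*r^2 - 18*sqrt(2)*r - 2*r - 12*sqrt(2)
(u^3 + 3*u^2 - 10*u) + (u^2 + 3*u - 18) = u^3 + 4*u^2 - 7*u - 18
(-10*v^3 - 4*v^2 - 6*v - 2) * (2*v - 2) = -20*v^4 + 12*v^3 - 4*v^2 + 8*v + 4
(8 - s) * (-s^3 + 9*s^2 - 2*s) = s^4 - 17*s^3 + 74*s^2 - 16*s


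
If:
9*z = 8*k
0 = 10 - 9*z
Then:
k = 5/4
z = 10/9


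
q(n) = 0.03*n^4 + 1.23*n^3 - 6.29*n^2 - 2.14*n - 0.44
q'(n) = 0.12*n^3 + 3.69*n^2 - 12.58*n - 2.14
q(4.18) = -20.30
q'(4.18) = 18.51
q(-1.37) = -12.37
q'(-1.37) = 21.71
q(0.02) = -0.49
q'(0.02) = -2.39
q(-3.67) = -132.66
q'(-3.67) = 87.80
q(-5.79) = -403.95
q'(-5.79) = 171.11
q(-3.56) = -123.22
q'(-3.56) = 84.00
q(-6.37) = -510.57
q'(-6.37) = 196.71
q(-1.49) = -15.14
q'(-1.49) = 24.40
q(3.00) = -27.83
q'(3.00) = -3.43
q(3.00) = -27.83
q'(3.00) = -3.43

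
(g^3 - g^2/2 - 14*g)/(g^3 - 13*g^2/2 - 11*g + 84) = g/(g - 6)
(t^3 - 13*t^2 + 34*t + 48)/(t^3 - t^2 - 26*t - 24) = (t - 8)/(t + 4)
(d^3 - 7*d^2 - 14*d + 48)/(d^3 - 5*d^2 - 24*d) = (d - 2)/d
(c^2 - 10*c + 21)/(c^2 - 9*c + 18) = (c - 7)/(c - 6)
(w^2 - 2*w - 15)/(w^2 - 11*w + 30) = (w + 3)/(w - 6)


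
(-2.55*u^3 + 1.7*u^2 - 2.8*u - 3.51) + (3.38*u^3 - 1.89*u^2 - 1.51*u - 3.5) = 0.83*u^3 - 0.19*u^2 - 4.31*u - 7.01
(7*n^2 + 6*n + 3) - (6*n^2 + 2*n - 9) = n^2 + 4*n + 12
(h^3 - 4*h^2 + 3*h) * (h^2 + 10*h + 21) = h^5 + 6*h^4 - 16*h^3 - 54*h^2 + 63*h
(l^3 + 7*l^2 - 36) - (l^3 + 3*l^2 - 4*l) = 4*l^2 + 4*l - 36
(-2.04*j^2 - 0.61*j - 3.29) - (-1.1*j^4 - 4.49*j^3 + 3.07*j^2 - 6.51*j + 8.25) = 1.1*j^4 + 4.49*j^3 - 5.11*j^2 + 5.9*j - 11.54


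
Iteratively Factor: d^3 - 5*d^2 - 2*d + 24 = (d + 2)*(d^2 - 7*d + 12) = (d - 3)*(d + 2)*(d - 4)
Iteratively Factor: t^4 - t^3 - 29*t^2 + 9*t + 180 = (t - 5)*(t^3 + 4*t^2 - 9*t - 36) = (t - 5)*(t - 3)*(t^2 + 7*t + 12) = (t - 5)*(t - 3)*(t + 3)*(t + 4)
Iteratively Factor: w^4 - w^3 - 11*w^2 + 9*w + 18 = (w + 1)*(w^3 - 2*w^2 - 9*w + 18) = (w - 3)*(w + 1)*(w^2 + w - 6) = (w - 3)*(w + 1)*(w + 3)*(w - 2)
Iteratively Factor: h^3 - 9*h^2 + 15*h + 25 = (h - 5)*(h^2 - 4*h - 5) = (h - 5)^2*(h + 1)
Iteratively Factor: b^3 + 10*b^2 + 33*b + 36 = (b + 4)*(b^2 + 6*b + 9) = (b + 3)*(b + 4)*(b + 3)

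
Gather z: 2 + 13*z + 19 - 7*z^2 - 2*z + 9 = -7*z^2 + 11*z + 30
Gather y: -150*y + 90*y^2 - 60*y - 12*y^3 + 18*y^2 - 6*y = -12*y^3 + 108*y^2 - 216*y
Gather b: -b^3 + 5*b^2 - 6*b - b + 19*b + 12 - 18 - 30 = -b^3 + 5*b^2 + 12*b - 36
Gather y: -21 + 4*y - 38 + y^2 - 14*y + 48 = y^2 - 10*y - 11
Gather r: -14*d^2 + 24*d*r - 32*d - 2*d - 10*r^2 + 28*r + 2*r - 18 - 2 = -14*d^2 - 34*d - 10*r^2 + r*(24*d + 30) - 20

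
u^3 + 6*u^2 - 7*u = u*(u - 1)*(u + 7)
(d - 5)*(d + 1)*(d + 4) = d^3 - 21*d - 20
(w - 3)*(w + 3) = w^2 - 9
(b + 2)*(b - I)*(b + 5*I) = b^3 + 2*b^2 + 4*I*b^2 + 5*b + 8*I*b + 10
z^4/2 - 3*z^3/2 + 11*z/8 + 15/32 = (z/2 + 1/4)*(z - 5/2)*(z - 3/2)*(z + 1/2)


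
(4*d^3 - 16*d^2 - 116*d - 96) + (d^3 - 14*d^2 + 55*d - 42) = 5*d^3 - 30*d^2 - 61*d - 138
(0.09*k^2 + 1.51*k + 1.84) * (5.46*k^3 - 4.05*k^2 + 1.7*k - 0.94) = 0.4914*k^5 + 7.8801*k^4 + 4.0839*k^3 - 4.9696*k^2 + 1.7086*k - 1.7296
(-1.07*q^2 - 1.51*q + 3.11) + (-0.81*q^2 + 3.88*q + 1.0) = -1.88*q^2 + 2.37*q + 4.11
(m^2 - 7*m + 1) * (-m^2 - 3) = -m^4 + 7*m^3 - 4*m^2 + 21*m - 3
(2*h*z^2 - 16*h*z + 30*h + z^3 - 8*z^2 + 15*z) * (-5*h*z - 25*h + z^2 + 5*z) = -10*h^2*z^3 + 30*h^2*z^2 + 250*h^2*z - 750*h^2 - 3*h*z^4 + 9*h*z^3 + 75*h*z^2 - 225*h*z + z^5 - 3*z^4 - 25*z^3 + 75*z^2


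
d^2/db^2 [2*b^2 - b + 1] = 4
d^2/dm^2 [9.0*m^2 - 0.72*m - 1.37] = 18.0000000000000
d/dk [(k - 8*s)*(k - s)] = 2*k - 9*s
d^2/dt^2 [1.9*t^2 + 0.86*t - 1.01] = 3.80000000000000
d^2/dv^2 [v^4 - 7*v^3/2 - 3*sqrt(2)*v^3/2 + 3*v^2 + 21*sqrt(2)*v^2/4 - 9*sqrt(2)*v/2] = 12*v^2 - 21*v - 9*sqrt(2)*v + 6 + 21*sqrt(2)/2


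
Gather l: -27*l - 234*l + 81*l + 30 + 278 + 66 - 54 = 320 - 180*l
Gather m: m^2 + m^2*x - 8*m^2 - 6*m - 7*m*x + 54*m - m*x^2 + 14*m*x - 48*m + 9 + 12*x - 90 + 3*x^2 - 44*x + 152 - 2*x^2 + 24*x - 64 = m^2*(x - 7) + m*(-x^2 + 7*x) + x^2 - 8*x + 7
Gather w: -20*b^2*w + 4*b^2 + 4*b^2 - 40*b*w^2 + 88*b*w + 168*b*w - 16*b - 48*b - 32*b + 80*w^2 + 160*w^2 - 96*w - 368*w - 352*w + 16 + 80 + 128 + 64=8*b^2 - 96*b + w^2*(240 - 40*b) + w*(-20*b^2 + 256*b - 816) + 288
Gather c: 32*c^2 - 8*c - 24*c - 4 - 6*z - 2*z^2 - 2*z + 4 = 32*c^2 - 32*c - 2*z^2 - 8*z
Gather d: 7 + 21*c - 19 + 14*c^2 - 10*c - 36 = 14*c^2 + 11*c - 48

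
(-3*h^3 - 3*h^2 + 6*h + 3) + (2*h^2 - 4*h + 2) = -3*h^3 - h^2 + 2*h + 5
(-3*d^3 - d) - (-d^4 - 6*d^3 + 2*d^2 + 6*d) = d^4 + 3*d^3 - 2*d^2 - 7*d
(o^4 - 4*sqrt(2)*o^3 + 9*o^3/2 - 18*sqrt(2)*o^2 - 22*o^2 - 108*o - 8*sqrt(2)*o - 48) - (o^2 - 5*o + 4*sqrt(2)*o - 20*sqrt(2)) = o^4 - 4*sqrt(2)*o^3 + 9*o^3/2 - 18*sqrt(2)*o^2 - 23*o^2 - 103*o - 12*sqrt(2)*o - 48 + 20*sqrt(2)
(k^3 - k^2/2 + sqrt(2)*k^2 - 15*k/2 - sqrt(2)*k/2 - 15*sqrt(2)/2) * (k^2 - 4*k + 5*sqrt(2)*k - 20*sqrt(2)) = k^5 - 9*k^4/2 + 6*sqrt(2)*k^4 - 27*sqrt(2)*k^3 + 9*k^3/2 - 33*sqrt(2)*k^2 - 15*k^2 - 55*k + 180*sqrt(2)*k + 300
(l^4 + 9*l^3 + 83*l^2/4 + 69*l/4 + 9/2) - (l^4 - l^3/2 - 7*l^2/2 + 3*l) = 19*l^3/2 + 97*l^2/4 + 57*l/4 + 9/2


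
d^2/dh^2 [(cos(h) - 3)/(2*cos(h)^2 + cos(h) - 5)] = (-36*sin(h)^4*cos(h) + 50*sin(h)^4 - 146*sin(h)^2 - 19*cos(h)/2 - 33*cos(3*h)/2 + 2*cos(5*h) + 40)/(-2*sin(h)^2 + cos(h) - 3)^3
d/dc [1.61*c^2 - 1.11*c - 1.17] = 3.22*c - 1.11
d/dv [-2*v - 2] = -2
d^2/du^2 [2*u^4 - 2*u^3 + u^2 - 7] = 24*u^2 - 12*u + 2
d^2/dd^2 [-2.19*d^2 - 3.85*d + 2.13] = -4.38000000000000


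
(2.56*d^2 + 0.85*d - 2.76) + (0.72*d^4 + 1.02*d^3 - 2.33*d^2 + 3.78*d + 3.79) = 0.72*d^4 + 1.02*d^3 + 0.23*d^2 + 4.63*d + 1.03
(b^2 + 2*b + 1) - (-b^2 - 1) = 2*b^2 + 2*b + 2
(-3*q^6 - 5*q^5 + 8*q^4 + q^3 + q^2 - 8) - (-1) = -3*q^6 - 5*q^5 + 8*q^4 + q^3 + q^2 - 7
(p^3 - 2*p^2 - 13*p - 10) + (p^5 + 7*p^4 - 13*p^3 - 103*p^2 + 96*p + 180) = p^5 + 7*p^4 - 12*p^3 - 105*p^2 + 83*p + 170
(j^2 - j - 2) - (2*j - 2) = j^2 - 3*j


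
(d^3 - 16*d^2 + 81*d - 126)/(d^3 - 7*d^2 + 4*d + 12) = (d^2 - 10*d + 21)/(d^2 - d - 2)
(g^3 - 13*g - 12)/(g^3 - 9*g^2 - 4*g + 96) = (g + 1)/(g - 8)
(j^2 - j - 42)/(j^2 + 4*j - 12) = (j - 7)/(j - 2)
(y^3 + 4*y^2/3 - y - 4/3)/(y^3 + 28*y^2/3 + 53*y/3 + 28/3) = (y - 1)/(y + 7)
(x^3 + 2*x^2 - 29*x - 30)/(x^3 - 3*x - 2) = (x^2 + x - 30)/(x^2 - x - 2)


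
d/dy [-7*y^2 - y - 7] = -14*y - 1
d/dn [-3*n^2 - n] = -6*n - 1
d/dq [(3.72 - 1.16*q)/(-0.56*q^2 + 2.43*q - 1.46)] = (-0.6496*q^2 + 4.1664*q - 7.346)/(0.3136*q^4 - 2.7216*q^3 + 7.5401*q^2 - 7.0956*q + 2.1316)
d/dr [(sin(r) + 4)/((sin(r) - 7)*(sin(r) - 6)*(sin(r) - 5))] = 2*(-sin(r)^3 + 3*sin(r)^2 + 72*sin(r) - 319)*cos(r)/((sin(r) - 7)^2*(sin(r) - 6)^2*(sin(r) - 5)^2)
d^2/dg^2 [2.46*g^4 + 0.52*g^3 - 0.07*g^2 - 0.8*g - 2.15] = 29.52*g^2 + 3.12*g - 0.14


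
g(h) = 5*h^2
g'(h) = 10*h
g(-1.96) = 19.21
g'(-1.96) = -19.60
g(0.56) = 1.57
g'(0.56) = 5.60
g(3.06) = 46.82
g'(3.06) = 30.60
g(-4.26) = 90.74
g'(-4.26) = -42.60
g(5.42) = 146.88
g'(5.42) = 54.20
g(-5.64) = 159.05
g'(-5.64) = -56.40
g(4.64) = 107.65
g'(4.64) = 46.40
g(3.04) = 46.21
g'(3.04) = 30.40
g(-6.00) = 180.00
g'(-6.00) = -60.00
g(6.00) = 180.00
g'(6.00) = 60.00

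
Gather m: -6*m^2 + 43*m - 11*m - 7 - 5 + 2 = -6*m^2 + 32*m - 10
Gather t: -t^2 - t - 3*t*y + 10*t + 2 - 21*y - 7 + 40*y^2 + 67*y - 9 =-t^2 + t*(9 - 3*y) + 40*y^2 + 46*y - 14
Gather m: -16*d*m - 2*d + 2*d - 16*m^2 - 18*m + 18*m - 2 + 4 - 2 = -16*d*m - 16*m^2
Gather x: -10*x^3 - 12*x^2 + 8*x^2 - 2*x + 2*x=-10*x^3 - 4*x^2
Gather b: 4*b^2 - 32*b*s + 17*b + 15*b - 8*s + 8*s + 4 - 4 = 4*b^2 + b*(32 - 32*s)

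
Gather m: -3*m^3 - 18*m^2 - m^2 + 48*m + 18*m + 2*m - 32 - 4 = -3*m^3 - 19*m^2 + 68*m - 36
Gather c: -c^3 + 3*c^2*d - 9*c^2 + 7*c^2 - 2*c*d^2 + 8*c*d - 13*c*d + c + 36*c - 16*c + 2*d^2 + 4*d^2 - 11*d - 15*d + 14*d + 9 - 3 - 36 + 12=-c^3 + c^2*(3*d - 2) + c*(-2*d^2 - 5*d + 21) + 6*d^2 - 12*d - 18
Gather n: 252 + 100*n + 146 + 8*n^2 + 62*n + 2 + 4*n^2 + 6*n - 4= 12*n^2 + 168*n + 396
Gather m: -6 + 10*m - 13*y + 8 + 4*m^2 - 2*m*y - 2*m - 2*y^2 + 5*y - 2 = 4*m^2 + m*(8 - 2*y) - 2*y^2 - 8*y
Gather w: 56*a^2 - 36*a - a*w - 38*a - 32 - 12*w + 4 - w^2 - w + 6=56*a^2 - 74*a - w^2 + w*(-a - 13) - 22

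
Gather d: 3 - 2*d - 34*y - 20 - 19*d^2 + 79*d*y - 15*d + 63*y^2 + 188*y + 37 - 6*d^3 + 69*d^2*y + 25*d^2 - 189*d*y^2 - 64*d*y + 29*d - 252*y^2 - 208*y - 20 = -6*d^3 + d^2*(69*y + 6) + d*(-189*y^2 + 15*y + 12) - 189*y^2 - 54*y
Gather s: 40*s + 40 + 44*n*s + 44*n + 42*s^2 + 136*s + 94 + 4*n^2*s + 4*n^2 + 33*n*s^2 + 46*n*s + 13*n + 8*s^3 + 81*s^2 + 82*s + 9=4*n^2 + 57*n + 8*s^3 + s^2*(33*n + 123) + s*(4*n^2 + 90*n + 258) + 143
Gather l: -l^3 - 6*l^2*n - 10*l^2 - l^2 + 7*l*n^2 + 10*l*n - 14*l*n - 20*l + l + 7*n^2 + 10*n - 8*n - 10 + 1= -l^3 + l^2*(-6*n - 11) + l*(7*n^2 - 4*n - 19) + 7*n^2 + 2*n - 9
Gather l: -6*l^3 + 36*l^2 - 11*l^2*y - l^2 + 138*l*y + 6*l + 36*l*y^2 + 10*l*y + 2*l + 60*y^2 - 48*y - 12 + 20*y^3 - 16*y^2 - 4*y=-6*l^3 + l^2*(35 - 11*y) + l*(36*y^2 + 148*y + 8) + 20*y^3 + 44*y^2 - 52*y - 12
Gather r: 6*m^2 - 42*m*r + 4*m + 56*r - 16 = 6*m^2 + 4*m + r*(56 - 42*m) - 16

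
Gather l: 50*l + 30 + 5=50*l + 35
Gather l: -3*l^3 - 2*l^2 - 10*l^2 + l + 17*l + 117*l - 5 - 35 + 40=-3*l^3 - 12*l^2 + 135*l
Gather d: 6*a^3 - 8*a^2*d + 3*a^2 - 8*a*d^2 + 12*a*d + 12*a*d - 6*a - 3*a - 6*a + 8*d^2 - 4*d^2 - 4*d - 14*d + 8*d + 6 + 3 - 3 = 6*a^3 + 3*a^2 - 15*a + d^2*(4 - 8*a) + d*(-8*a^2 + 24*a - 10) + 6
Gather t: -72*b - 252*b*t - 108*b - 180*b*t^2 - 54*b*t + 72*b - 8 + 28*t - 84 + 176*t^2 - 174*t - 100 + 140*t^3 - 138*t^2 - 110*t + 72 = -108*b + 140*t^3 + t^2*(38 - 180*b) + t*(-306*b - 256) - 120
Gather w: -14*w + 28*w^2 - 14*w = 28*w^2 - 28*w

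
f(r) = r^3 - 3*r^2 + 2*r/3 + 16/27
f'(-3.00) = 45.67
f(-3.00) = -55.41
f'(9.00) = 189.67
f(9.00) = 492.59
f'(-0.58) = 5.16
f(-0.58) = -1.00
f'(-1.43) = 15.38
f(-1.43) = -9.42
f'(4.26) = 29.55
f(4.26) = 26.30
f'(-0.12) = 1.43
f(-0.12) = 0.47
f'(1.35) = -1.97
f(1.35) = -1.51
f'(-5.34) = 118.25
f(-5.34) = -240.79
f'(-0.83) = 7.71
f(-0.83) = -2.60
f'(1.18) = -2.24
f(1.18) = -1.15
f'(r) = 3*r^2 - 6*r + 2/3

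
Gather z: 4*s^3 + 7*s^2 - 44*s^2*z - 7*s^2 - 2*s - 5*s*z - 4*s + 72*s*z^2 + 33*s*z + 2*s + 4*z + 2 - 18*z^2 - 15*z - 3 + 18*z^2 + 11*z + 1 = 4*s^3 + 72*s*z^2 - 4*s + z*(-44*s^2 + 28*s)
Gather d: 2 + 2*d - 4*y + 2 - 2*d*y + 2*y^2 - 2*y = d*(2 - 2*y) + 2*y^2 - 6*y + 4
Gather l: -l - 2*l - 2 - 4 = -3*l - 6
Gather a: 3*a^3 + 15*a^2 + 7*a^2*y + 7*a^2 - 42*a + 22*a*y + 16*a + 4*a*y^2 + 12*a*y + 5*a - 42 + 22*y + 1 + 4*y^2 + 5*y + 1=3*a^3 + a^2*(7*y + 22) + a*(4*y^2 + 34*y - 21) + 4*y^2 + 27*y - 40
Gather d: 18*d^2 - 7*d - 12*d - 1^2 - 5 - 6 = 18*d^2 - 19*d - 12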